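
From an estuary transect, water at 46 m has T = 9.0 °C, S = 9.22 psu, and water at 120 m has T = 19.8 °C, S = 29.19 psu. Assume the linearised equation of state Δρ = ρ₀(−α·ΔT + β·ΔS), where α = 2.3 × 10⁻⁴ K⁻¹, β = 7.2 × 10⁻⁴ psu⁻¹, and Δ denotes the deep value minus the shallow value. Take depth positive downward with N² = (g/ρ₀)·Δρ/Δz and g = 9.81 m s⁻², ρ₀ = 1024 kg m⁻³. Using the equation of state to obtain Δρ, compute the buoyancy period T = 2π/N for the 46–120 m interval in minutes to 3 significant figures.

ΔT = +10.8 K, ΔS = +19.97 psu (deep − shallow).
Δρ/ρ₀ = −αΔT + βΔS = -2.484 × 10⁻³ + 0.0143784 = 0.0118944, so Δρ ≈ 12.18 kg m⁻³.
N² = (g/ρ₀)·Δρ/Δz = g·(Δρ/ρ₀)/Δz = 9.81 × 0.0118944 / 74 = 1.5768 × 10⁻³ s⁻².
N = √(1.5768 × 10⁻³) = 0.039709 rad s⁻¹ → T = 2π/N = 158.23 s = 2.6372 min ≈ 2.64 min.

2.64 min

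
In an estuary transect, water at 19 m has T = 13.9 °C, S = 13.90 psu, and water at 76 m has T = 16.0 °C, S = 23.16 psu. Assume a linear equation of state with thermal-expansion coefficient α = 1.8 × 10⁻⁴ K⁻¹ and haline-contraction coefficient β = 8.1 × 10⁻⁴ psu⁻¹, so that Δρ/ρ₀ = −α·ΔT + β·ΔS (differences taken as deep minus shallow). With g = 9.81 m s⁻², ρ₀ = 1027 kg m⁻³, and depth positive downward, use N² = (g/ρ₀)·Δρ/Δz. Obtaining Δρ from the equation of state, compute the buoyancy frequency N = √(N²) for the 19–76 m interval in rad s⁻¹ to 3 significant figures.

ΔT = +2.1 K, ΔS = +9.26 psu (deep − shallow).
Δρ/ρ₀ = −αΔT + βΔS = -3.78 × 10⁻⁴ + 7.5006 × 10⁻³ = 7.1226 × 10⁻³, so Δρ ≈ 7.315 kg m⁻³.
N² = (g/ρ₀)·Δρ/Δz = g·(Δρ/ρ₀)/Δz = 9.81 × 7.1226 × 10⁻³ / 57 = 1.2258 × 10⁻³ s⁻².
N = √(1.2258 × 10⁻³) = 0.035011 rad s⁻¹ ≈ 0.0350 rad s⁻¹.

0.0350 rad s⁻¹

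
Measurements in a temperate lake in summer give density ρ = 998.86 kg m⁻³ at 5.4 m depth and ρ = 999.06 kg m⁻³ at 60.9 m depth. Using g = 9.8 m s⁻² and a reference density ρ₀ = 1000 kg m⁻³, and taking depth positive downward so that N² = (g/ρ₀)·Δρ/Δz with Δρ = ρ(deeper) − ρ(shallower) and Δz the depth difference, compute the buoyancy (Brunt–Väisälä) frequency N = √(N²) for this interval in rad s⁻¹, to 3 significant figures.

Δρ = 999.06 − 998.86 = 0.20 kg m⁻³ over Δz = 60.9 − 5.4 = 55.5 m.
N² = (9.8/1000) × (0.20/55.5) = 3.5315 × 10⁻⁵ s⁻².
N = √(3.5315 × 10⁻⁵) = 5.9426 × 10⁻³ rad s⁻¹ ≈ 5.94 × 10⁻³ rad s⁻¹.

5.94 × 10⁻³ rad s⁻¹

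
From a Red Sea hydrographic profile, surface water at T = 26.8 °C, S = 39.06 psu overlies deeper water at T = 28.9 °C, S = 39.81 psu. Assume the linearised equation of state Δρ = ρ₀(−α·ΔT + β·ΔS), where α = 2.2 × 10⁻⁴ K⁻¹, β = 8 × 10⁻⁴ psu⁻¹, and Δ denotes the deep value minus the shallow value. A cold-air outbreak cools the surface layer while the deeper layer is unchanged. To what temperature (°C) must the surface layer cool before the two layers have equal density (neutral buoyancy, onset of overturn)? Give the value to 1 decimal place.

26.2 °C

Neutral buoyancy requires Δρ = 0, i.e. −α(T_deep − T_surf′) + β(S_deep − S_surf) = 0.
T_surf′ = T_deep − (β/α)·ΔS = 28.9 − (8 × 10⁻⁴/2.2 × 10⁻⁴)·(+0.75) = 26.173 °C.
Cooling required: 26.8 − (26.173) = 0.627 °C.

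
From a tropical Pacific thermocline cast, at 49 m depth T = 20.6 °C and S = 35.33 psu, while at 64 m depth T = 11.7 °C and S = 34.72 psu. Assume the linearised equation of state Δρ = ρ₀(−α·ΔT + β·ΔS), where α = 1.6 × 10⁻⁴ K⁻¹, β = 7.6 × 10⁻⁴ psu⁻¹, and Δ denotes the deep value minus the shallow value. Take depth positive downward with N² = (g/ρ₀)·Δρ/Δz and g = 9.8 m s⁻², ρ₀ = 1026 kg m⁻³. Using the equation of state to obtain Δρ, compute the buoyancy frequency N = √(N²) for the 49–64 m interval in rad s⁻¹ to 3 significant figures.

ΔT = -8.9 K, ΔS = -0.61 psu (deep − shallow).
Δρ/ρ₀ = −αΔT + βΔS = 1.424 × 10⁻³ − 4.636 × 10⁻⁴ = 9.604 × 10⁻⁴, so Δρ ≈ 0.9854 kg m⁻³.
N² = (g/ρ₀)·Δρ/Δz = g·(Δρ/ρ₀)/Δz = 9.8 × 9.604 × 10⁻⁴ / 15 = 6.2746 × 10⁻⁴ s⁻².
N = √(6.2746 × 10⁻⁴) = 0.025049 rad s⁻¹ ≈ 0.0250 rad s⁻¹.

0.0250 rad s⁻¹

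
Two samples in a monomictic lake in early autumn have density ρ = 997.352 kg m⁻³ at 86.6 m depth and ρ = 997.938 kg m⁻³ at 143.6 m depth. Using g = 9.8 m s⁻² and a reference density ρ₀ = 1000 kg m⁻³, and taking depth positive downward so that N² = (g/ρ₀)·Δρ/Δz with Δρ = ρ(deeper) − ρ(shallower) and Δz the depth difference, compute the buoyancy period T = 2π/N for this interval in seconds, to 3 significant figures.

626 s

Δρ = 997.938 − 997.352 = 0.586 kg m⁻³ over Δz = 143.6 − 86.6 = 57 m.
N² = (9.8/1000) × (0.586/57) = 1.0075 × 10⁻⁴ s⁻².
N = √(1.0075 × 10⁻⁴) = 0.010037 rad s⁻¹, so T = 2π/N = 626.00 s ≈ 626 s.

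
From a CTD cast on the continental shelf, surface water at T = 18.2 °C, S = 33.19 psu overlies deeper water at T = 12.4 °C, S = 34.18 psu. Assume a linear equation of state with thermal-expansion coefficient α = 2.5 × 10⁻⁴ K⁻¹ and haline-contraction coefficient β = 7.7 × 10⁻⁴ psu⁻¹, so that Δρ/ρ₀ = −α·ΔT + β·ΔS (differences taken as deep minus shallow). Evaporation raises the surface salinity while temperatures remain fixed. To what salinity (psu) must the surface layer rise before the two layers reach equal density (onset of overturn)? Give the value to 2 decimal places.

36.06 psu

Neutral buoyancy requires −α(T_deep − T_surf) + β(S_deep − S_surf′) = 0.
S_surf′ = S_deep − (α/β)·ΔT = 34.18 − (2.5 × 10⁻⁴/7.7 × 10⁻⁴)·(-5.8) = 36.0631 psu.
Increase required: 36.0631 − 33.19 = 2.8731 psu.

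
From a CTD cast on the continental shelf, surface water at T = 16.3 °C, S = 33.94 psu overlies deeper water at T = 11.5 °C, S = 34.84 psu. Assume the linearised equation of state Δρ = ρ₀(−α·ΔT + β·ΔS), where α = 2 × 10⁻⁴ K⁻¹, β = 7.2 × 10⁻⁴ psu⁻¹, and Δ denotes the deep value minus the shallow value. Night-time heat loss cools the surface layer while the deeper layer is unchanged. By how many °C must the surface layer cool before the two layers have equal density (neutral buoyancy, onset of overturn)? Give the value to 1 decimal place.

Neutral buoyancy requires Δρ = 0, i.e. −α(T_deep − T_surf′) + β(S_deep − S_surf) = 0.
T_surf′ = T_deep − (β/α)·ΔS = 11.5 − (7.2 × 10⁻⁴/2 × 10⁻⁴)·(+0.90) = 8.260 °C.
Cooling required: 16.3 − (8.260) = 8.040 °C.

8.0 °C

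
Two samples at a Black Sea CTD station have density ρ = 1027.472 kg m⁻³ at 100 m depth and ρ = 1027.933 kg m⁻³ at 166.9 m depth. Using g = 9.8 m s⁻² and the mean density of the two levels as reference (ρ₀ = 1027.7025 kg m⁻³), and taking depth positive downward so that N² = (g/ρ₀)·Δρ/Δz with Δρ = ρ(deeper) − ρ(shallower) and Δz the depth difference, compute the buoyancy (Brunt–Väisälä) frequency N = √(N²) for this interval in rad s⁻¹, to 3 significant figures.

Δρ = 1027.933 − 1027.472 = 0.461 kg m⁻³ over Δz = 166.9 − 100 = 66.9 m.
N² = (9.8/1027.7025) × (0.461/66.9) = 6.5710 × 10⁻⁵ s⁻².
N = √(6.5710 × 10⁻⁵) = 8.1062 × 10⁻³ rad s⁻¹ ≈ 8.11 × 10⁻³ rad s⁻¹.

8.11 × 10⁻³ rad s⁻¹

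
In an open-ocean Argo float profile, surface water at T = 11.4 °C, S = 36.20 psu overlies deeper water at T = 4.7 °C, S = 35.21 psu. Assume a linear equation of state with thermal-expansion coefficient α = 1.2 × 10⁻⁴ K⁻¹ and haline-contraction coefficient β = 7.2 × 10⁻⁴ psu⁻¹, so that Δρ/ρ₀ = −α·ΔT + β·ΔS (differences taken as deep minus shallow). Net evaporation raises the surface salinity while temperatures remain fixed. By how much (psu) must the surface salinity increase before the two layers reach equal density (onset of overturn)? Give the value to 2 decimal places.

Neutral buoyancy requires −α(T_deep − T_surf) + β(S_deep − S_surf′) = 0.
S_surf′ = S_deep − (α/β)·ΔT = 35.21 − (1.2 × 10⁻⁴/7.2 × 10⁻⁴)·(-6.7) = 36.3267 psu.
Increase required: 36.3267 − 36.20 = 0.1267 psu.

0.13 psu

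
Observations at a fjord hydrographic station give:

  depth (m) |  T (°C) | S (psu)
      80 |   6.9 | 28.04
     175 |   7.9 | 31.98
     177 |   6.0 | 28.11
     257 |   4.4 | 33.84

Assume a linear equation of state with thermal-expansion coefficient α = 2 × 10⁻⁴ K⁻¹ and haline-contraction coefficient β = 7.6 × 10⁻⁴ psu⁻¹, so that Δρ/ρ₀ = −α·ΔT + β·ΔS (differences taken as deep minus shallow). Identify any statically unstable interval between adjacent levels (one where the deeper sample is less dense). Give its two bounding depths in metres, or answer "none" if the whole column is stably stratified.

175–177 m

Evaluate Δρ/ρ₀ = −αΔT + βΔS across each adjacent pair:
  80–175 m: −αΔT+βΔS = −(2 × 10⁻⁴)(+1.0)+(7.6 × 10⁻⁴)(+3.94) = 2.8 × 10⁻³ → stable
  175–177 m: −αΔT+βΔS = −(2 × 10⁻⁴)(-1.9)+(7.6 × 10⁻⁴)(-3.87) = -2.6 × 10⁻³ → UNSTABLE
  177–257 m: −αΔT+βΔS = −(2 × 10⁻⁴)(-1.6)+(7.6 × 10⁻⁴)(+5.73) = 4.7 × 10⁻³ → stable
The 175–177 m interval has Δρ < 0: lighter water underlies denser water.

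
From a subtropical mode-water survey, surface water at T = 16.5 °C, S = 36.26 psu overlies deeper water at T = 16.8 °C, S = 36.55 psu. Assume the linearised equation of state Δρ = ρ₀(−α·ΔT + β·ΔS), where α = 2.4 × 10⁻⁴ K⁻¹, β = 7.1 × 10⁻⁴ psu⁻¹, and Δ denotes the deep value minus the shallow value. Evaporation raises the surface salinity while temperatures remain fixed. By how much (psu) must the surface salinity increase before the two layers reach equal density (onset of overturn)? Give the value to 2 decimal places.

0.19 psu

Neutral buoyancy requires −α(T_deep − T_surf) + β(S_deep − S_surf′) = 0.
S_surf′ = S_deep − (α/β)·ΔT = 36.55 − (2.4 × 10⁻⁴/7.1 × 10⁻⁴)·(+0.3) = 36.4486 psu.
Increase required: 36.4486 − 36.26 = 0.1886 psu.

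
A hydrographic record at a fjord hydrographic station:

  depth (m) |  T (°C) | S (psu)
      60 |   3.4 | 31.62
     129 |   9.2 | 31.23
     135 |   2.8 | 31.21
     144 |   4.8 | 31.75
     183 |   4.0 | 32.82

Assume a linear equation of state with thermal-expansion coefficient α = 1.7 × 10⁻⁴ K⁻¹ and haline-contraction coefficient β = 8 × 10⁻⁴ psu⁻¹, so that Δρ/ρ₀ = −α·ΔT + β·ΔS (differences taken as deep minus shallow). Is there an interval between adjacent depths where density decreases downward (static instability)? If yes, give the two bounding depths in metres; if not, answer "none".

Evaluate Δρ/ρ₀ = −αΔT + βΔS across each adjacent pair:
  60–129 m: −αΔT+βΔS = −(1.7 × 10⁻⁴)(+5.8)+(8 × 10⁻⁴)(-0.39) = -1.3 × 10⁻³ → UNSTABLE
  129–135 m: −αΔT+βΔS = −(1.7 × 10⁻⁴)(-6.4)+(8 × 10⁻⁴)(-0.02) = 1.1 × 10⁻³ → stable
  135–144 m: −αΔT+βΔS = −(1.7 × 10⁻⁴)(+2.0)+(8 × 10⁻⁴)(+0.54) = 9.2 × 10⁻⁵ → stable
  144–183 m: −αΔT+βΔS = −(1.7 × 10⁻⁴)(-0.8)+(8 × 10⁻⁴)(+1.07) = 9.9 × 10⁻⁴ → stable
The 60–129 m interval has Δρ < 0: lighter water underlies denser water.

60–129 m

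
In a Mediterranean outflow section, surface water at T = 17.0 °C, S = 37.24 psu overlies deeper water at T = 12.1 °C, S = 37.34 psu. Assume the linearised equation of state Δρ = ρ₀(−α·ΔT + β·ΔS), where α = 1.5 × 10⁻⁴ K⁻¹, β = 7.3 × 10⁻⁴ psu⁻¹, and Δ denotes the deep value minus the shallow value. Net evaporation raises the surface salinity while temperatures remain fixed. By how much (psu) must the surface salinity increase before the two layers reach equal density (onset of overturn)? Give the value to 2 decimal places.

1.11 psu

Neutral buoyancy requires −α(T_deep − T_surf) + β(S_deep − S_surf′) = 0.
S_surf′ = S_deep − (α/β)·ΔT = 37.34 − (1.5 × 10⁻⁴/7.3 × 10⁻⁴)·(-4.9) = 38.3468 psu.
Increase required: 38.3468 − 37.24 = 1.1068 psu.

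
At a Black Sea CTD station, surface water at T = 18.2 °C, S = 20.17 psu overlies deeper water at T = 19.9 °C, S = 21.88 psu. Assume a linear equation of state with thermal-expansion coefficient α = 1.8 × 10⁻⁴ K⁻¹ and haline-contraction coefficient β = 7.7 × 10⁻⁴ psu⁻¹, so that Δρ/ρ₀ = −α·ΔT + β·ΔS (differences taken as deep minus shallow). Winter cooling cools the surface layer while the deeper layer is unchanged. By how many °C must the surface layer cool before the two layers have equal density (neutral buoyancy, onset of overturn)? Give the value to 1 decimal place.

Neutral buoyancy requires Δρ = 0, i.e. −α(T_deep − T_surf′) + β(S_deep − S_surf) = 0.
T_surf′ = T_deep − (β/α)·ΔS = 19.9 − (7.7 × 10⁻⁴/1.8 × 10⁻⁴)·(+1.71) = 12.585 °C.
Cooling required: 18.2 − (12.585) = 5.615 °C.

5.6 °C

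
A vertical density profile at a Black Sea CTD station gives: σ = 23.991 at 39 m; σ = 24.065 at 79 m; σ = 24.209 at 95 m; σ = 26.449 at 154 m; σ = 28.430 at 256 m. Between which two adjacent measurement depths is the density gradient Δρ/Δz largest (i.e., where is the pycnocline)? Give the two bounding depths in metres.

95–154 m

Compute the density gradient over each adjacent pair:
  39–79 m: Δρ/Δz = 0.074/40 = 1.8 × 10⁻³ kg m⁻⁴
  79–95 m: Δρ/Δz = 0.144/16 = 9.0 × 10⁻³ kg m⁻⁴
  95–154 m: Δρ/Δz = 2.240/59 = 0.038 kg m⁻⁴
  154–256 m: Δρ/Δz = 1.981/102 = 0.019 kg m⁻⁴
The largest gradient is in the 95–154 m interval — the pycnocline.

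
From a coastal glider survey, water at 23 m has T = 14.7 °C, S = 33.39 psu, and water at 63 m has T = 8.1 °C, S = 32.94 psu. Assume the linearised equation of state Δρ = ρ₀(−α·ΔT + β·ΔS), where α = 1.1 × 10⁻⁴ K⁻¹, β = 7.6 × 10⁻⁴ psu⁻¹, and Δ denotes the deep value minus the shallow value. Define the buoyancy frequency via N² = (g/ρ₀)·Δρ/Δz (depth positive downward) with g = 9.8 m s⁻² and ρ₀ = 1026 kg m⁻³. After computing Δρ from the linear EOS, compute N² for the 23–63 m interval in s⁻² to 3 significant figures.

ΔT = -6.6 K, ΔS = -0.45 psu (deep − shallow).
Δρ/ρ₀ = −αΔT + βΔS = 7.26 × 10⁻⁴ − 3.42 × 10⁻⁴ = 3.84 × 10⁻⁴, so Δρ ≈ 0.3940 kg m⁻³.
N² = (g/ρ₀)·Δρ/Δz = g·(Δρ/ρ₀)/Δz = 9.8 × 3.84 × 10⁻⁴ / 40 = 9.4080 × 10⁻⁵ s⁻² ≈ 9.41 × 10⁻⁵ s⁻².

9.41 × 10⁻⁵ s⁻²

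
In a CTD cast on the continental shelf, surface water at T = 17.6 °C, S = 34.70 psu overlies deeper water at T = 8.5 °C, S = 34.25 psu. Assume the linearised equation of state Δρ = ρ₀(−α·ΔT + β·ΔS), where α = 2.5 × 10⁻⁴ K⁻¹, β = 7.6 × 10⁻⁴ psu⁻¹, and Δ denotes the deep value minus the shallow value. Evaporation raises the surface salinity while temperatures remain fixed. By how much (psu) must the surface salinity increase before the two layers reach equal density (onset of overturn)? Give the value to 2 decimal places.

2.54 psu

Neutral buoyancy requires −α(T_deep − T_surf) + β(S_deep − S_surf′) = 0.
S_surf′ = S_deep − (α/β)·ΔT = 34.25 − (2.5 × 10⁻⁴/7.6 × 10⁻⁴)·(-9.1) = 37.2434 psu.
Increase required: 37.2434 − 34.70 = 2.5434 psu.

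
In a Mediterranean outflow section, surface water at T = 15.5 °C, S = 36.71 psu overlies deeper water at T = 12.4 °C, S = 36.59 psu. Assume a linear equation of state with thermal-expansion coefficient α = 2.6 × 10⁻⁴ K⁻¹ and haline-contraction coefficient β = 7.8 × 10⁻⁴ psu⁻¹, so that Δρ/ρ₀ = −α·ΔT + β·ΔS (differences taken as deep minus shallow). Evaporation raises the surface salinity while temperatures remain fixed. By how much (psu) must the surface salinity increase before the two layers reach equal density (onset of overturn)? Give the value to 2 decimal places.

0.91 psu

Neutral buoyancy requires −α(T_deep − T_surf) + β(S_deep − S_surf′) = 0.
S_surf′ = S_deep − (α/β)·ΔT = 36.59 − (2.6 × 10⁻⁴/7.8 × 10⁻⁴)·(-3.1) = 37.6233 psu.
Increase required: 37.6233 − 36.71 = 0.9133 psu.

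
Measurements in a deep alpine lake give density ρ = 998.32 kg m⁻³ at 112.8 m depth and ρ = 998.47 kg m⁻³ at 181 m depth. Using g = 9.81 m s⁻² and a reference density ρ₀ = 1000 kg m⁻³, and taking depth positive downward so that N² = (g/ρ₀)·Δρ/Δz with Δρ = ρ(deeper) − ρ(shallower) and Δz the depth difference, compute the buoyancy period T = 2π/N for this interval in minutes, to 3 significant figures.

22.5 min

Δρ = 998.47 − 998.32 = 0.15 kg m⁻³ over Δz = 181 − 112.8 = 68.2 m.
N² = (9.81/1000) × (0.15/68.2) = 2.1576 × 10⁻⁵ s⁻².
N = √(2.1576 × 10⁻⁵) = 4.6450 × 10⁻³ rad s⁻¹, so T = 2π/N = 1.3527 × 10³ s = 22.545 min ≈ 22.5 min.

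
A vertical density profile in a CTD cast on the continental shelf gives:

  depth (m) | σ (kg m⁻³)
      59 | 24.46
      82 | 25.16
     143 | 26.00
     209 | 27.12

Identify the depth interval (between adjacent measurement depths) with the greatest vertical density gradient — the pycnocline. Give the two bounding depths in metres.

Compute the density gradient over each adjacent pair:
  59–82 m: Δρ/Δz = 0.70/23 = 0.030 kg m⁻⁴
  82–143 m: Δρ/Δz = 0.84/61 = 0.014 kg m⁻⁴
  143–209 m: Δρ/Δz = 1.12/66 = 0.017 kg m⁻⁴
The largest gradient is in the 59–82 m interval — the pycnocline.

59–82 m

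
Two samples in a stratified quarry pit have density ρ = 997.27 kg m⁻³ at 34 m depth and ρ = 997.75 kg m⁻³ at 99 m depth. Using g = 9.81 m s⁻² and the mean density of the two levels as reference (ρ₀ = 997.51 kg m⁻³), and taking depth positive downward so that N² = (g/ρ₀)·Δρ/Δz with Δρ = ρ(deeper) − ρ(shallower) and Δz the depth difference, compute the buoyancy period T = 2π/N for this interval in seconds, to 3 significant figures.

Δρ = 997.75 − 997.27 = 0.48 kg m⁻³ over Δz = 99 − 34 = 65 m.
N² = (9.81/997.51) × (0.48/65) = 7.2624 × 10⁻⁵ s⁻².
N = √(7.2624 × 10⁻⁵) = 8.5220 × 10⁻³ rad s⁻¹, so T = 2π/N = 737.29 s ≈ 737 s.

737 s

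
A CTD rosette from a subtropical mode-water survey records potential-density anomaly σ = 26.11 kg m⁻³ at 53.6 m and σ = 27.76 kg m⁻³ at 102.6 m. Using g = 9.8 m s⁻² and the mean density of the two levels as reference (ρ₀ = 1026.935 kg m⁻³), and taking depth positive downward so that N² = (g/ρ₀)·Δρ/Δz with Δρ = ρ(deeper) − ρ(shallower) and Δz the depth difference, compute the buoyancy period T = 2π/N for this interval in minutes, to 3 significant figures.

Δρ = 1027.76 − 1026.11 = 1.65 kg m⁻³ over Δz = 102.6 − 53.6 = 49 m.
N² = (9.8/1026.935) × (1.65/49) = 3.2134 × 10⁻⁴ s⁻².
N = √(3.2134 × 10⁻⁴) = 0.017926 rad s⁻¹, so T = 2π/N = 350.51 s = 5.8418 min ≈ 5.84 min.

5.84 min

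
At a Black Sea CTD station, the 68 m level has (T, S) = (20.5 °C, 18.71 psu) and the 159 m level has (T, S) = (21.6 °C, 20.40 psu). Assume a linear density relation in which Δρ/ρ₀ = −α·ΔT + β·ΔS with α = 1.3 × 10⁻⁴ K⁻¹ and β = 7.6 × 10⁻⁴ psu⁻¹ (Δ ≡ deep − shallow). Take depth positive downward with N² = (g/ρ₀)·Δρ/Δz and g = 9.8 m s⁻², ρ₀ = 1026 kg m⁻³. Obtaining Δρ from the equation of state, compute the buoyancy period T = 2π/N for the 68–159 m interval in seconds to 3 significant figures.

ΔT = +1.1 K, ΔS = +1.69 psu (deep − shallow).
Δρ/ρ₀ = −αΔT + βΔS = -1.43 × 10⁻⁴ + 1.2844 × 10⁻³ = 1.1414 × 10⁻³, so Δρ ≈ 1.171 kg m⁻³.
N² = (g/ρ₀)·Δρ/Δz = g·(Δρ/ρ₀)/Δz = 9.8 × 1.1414 × 10⁻³ / 91 = 1.2292 × 10⁻⁴ s⁻².
N = √(1.2292 × 10⁻⁴) = 0.011087 rad s⁻¹ → T = 2π/N = 566.72 s ≈ 567 s.

567 s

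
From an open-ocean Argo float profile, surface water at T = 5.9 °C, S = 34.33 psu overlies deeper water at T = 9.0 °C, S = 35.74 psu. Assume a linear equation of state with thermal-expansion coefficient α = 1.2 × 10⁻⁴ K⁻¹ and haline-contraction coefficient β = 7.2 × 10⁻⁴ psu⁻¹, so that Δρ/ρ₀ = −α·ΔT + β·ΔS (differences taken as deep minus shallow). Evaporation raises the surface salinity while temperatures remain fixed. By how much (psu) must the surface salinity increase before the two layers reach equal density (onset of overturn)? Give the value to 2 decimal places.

0.89 psu

Neutral buoyancy requires −α(T_deep − T_surf) + β(S_deep − S_surf′) = 0.
S_surf′ = S_deep − (α/β)·ΔT = 35.74 − (1.2 × 10⁻⁴/7.2 × 10⁻⁴)·(+3.1) = 35.2233 psu.
Increase required: 35.2233 − 34.33 = 0.8933 psu.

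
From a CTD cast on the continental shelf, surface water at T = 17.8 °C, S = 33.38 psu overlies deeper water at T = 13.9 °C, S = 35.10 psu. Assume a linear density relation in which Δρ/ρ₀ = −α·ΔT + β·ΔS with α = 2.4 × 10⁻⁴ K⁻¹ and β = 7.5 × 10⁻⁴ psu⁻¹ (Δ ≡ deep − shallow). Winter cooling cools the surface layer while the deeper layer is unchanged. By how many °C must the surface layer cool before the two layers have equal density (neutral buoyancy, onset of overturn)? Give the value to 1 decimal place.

Neutral buoyancy requires Δρ = 0, i.e. −α(T_deep − T_surf′) + β(S_deep − S_surf) = 0.
T_surf′ = T_deep − (β/α)·ΔS = 13.9 − (7.5 × 10⁻⁴/2.4 × 10⁻⁴)·(+1.72) = 8.525 °C.
Cooling required: 17.8 − (8.525) = 9.275 °C.

9.3 °C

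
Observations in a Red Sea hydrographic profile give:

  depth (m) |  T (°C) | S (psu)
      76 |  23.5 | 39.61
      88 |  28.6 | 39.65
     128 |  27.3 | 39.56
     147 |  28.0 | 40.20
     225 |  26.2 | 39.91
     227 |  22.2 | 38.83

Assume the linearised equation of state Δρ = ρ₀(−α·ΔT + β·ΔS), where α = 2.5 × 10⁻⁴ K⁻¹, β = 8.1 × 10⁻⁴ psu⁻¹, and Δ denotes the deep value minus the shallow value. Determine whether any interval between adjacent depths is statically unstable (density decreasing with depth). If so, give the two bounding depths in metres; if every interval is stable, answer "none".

Evaluate Δρ/ρ₀ = −αΔT + βΔS across each adjacent pair:
  76–88 m: −αΔT+βΔS = −(2.5 × 10⁻⁴)(+5.1)+(8.1 × 10⁻⁴)(+0.04) = -1.2 × 10⁻³ → UNSTABLE
  88–128 m: −αΔT+βΔS = −(2.5 × 10⁻⁴)(-1.3)+(8.1 × 10⁻⁴)(-0.09) = 2.5 × 10⁻⁴ → stable
  128–147 m: −αΔT+βΔS = −(2.5 × 10⁻⁴)(+0.7)+(8.1 × 10⁻⁴)(+0.64) = 3.4 × 10⁻⁴ → stable
  147–225 m: −αΔT+βΔS = −(2.5 × 10⁻⁴)(-1.8)+(8.1 × 10⁻⁴)(-0.29) = 2.2 × 10⁻⁴ → stable
  225–227 m: −αΔT+βΔS = −(2.5 × 10⁻⁴)(-4.0)+(8.1 × 10⁻⁴)(-1.08) = 1.3 × 10⁻⁴ → stable
The 76–88 m interval has Δρ < 0: lighter water underlies denser water.

76–88 m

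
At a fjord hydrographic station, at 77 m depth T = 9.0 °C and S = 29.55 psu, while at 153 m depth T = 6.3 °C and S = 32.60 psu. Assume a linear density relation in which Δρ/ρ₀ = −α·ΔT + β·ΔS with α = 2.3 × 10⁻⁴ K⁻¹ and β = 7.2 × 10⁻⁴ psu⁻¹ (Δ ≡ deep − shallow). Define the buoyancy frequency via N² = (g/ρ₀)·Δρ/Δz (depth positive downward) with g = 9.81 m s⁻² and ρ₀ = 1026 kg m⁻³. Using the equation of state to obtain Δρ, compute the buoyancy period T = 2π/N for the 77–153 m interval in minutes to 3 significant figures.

ΔT = -2.7 K, ΔS = +3.05 psu (deep − shallow).
Δρ/ρ₀ = −αΔT + βΔS = 6.21 × 10⁻⁴ + 2.196 × 10⁻³ = 2.817 × 10⁻³, so Δρ ≈ 2.890 kg m⁻³.
N² = (g/ρ₀)·Δρ/Δz = g·(Δρ/ρ₀)/Δz = 9.81 × 2.817 × 10⁻³ / 76 = 3.6362 × 10⁻⁴ s⁻².
N = √(3.6362 × 10⁻⁴) = 0.019069 rad s⁻¹ → T = 2π/N = 329.50 s = 5.4917 min ≈ 5.49 min.

5.49 min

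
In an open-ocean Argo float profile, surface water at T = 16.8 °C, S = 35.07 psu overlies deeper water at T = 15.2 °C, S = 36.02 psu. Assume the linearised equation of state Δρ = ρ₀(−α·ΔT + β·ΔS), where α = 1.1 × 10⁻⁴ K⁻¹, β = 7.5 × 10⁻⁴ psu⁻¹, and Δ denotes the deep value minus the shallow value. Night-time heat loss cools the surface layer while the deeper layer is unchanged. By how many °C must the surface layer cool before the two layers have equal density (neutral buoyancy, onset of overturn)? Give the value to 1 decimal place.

Neutral buoyancy requires Δρ = 0, i.e. −α(T_deep − T_surf′) + β(S_deep − S_surf) = 0.
T_surf′ = T_deep − (β/α)·ΔS = 15.2 − (7.5 × 10⁻⁴/1.1 × 10⁻⁴)·(+0.95) = 8.723 °C.
Cooling required: 16.8 − (8.723) = 8.077 °C.

8.1 °C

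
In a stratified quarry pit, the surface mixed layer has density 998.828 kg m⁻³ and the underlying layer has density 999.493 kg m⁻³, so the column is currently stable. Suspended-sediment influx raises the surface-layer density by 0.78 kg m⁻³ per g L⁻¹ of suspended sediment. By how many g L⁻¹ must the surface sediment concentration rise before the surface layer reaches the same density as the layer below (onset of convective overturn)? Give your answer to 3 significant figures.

0.853 g L⁻¹

Density deficit of the surface layer: 999.493 − 998.828 = 0.665 kg m⁻³.
Required change = 0.665 / 0.78 = 0.853 g L⁻¹.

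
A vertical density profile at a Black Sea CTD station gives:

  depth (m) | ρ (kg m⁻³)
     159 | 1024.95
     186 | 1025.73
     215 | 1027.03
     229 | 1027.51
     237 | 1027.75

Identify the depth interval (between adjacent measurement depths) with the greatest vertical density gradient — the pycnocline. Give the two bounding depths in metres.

186–215 m

Compute the density gradient over each adjacent pair:
  159–186 m: Δρ/Δz = 0.78/27 = 0.029 kg m⁻⁴
  186–215 m: Δρ/Δz = 1.30/29 = 0.045 kg m⁻⁴
  215–229 m: Δρ/Δz = 0.48/14 = 0.034 kg m⁻⁴
  229–237 m: Δρ/Δz = 0.24/8 = 0.030 kg m⁻⁴
The largest gradient is in the 186–215 m interval — the pycnocline.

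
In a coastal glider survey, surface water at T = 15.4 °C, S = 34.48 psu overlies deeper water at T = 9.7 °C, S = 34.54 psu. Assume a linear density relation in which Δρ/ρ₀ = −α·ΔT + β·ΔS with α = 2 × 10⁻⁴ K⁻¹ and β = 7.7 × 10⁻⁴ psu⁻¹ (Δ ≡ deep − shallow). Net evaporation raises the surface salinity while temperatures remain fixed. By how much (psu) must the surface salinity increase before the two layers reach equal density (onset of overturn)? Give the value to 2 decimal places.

Neutral buoyancy requires −α(T_deep − T_surf) + β(S_deep − S_surf′) = 0.
S_surf′ = S_deep − (α/β)·ΔT = 34.54 − (2 × 10⁻⁴/7.7 × 10⁻⁴)·(-5.7) = 36.0205 psu.
Increase required: 36.0205 − 34.48 = 1.5405 psu.

1.54 psu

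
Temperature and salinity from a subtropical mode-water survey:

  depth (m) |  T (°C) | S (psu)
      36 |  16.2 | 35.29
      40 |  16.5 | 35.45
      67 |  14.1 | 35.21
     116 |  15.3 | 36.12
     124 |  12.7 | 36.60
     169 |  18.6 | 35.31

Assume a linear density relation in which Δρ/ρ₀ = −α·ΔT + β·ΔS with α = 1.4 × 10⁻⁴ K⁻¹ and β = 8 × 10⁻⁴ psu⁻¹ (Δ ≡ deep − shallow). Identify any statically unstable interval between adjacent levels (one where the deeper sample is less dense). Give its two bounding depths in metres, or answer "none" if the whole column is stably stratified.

124–169 m

Evaluate Δρ/ρ₀ = −αΔT + βΔS across each adjacent pair:
  36–40 m: −αΔT+βΔS = −(1.4 × 10⁻⁴)(+0.3)+(8 × 10⁻⁴)(+0.16) = 8.6 × 10⁻⁵ → stable
  40–67 m: −αΔT+βΔS = −(1.4 × 10⁻⁴)(-2.4)+(8 × 10⁻⁴)(-0.24) = 1.4 × 10⁻⁴ → stable
  67–116 m: −αΔT+βΔS = −(1.4 × 10⁻⁴)(+1.2)+(8 × 10⁻⁴)(+0.91) = 5.6 × 10⁻⁴ → stable
  116–124 m: −αΔT+βΔS = −(1.4 × 10⁻⁴)(-2.6)+(8 × 10⁻⁴)(+0.48) = 7.5 × 10⁻⁴ → stable
  124–169 m: −αΔT+βΔS = −(1.4 × 10⁻⁴)(+5.9)+(8 × 10⁻⁴)(-1.29) = -1.9 × 10⁻³ → UNSTABLE
The 124–169 m interval has Δρ < 0: lighter water underlies denser water.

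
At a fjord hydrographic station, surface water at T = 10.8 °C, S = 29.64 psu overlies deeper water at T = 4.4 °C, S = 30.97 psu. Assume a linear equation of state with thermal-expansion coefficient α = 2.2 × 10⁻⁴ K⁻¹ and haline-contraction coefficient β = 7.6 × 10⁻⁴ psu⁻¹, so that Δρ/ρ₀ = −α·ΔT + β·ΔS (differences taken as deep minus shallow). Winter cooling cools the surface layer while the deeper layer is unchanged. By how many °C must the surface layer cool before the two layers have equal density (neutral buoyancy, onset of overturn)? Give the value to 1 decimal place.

11.0 °C

Neutral buoyancy requires Δρ = 0, i.e. −α(T_deep − T_surf′) + β(S_deep − S_surf) = 0.
T_surf′ = T_deep − (β/α)·ΔS = 4.4 − (7.6 × 10⁻⁴/2.2 × 10⁻⁴)·(+1.33) = -0.195 °C.
Cooling required: 10.8 − (-0.195) = 10.995 °C.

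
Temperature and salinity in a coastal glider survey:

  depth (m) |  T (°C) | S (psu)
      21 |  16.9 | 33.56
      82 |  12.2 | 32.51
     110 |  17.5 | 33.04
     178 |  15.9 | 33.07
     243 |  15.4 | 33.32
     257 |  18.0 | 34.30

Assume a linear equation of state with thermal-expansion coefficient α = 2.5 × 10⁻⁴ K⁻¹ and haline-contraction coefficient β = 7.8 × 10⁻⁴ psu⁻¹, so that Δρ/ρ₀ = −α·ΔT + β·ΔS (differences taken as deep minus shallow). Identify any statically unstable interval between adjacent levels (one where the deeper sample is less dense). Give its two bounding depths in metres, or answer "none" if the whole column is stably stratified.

Evaluate Δρ/ρ₀ = −αΔT + βΔS across each adjacent pair:
  21–82 m: −αΔT+βΔS = −(2.5 × 10⁻⁴)(-4.7)+(7.8 × 10⁻⁴)(-1.05) = 3.6 × 10⁻⁴ → stable
  82–110 m: −αΔT+βΔS = −(2.5 × 10⁻⁴)(+5.3)+(7.8 × 10⁻⁴)(+0.53) = -9.1 × 10⁻⁴ → UNSTABLE
  110–178 m: −αΔT+βΔS = −(2.5 × 10⁻⁴)(-1.6)+(7.8 × 10⁻⁴)(+0.03) = 4.2 × 10⁻⁴ → stable
  178–243 m: −αΔT+βΔS = −(2.5 × 10⁻⁴)(-0.5)+(7.8 × 10⁻⁴)(+0.25) = 3.2 × 10⁻⁴ → stable
  243–257 m: −αΔT+βΔS = −(2.5 × 10⁻⁴)(+2.6)+(7.8 × 10⁻⁴)(+0.98) = 1.1 × 10⁻⁴ → stable
The 82–110 m interval has Δρ < 0: lighter water underlies denser water.

82–110 m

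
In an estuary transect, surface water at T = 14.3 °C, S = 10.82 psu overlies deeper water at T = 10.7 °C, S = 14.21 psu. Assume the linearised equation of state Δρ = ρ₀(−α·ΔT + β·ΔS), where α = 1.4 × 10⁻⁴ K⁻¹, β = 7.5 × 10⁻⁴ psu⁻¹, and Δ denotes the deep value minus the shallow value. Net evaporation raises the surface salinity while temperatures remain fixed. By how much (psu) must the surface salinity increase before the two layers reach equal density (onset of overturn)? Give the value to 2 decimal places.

Neutral buoyancy requires −α(T_deep − T_surf) + β(S_deep − S_surf′) = 0.
S_surf′ = S_deep − (α/β)·ΔT = 14.21 − (1.4 × 10⁻⁴/7.5 × 10⁻⁴)·(-3.6) = 14.8820 psu.
Increase required: 14.8820 − 10.82 = 4.0620 psu.

4.06 psu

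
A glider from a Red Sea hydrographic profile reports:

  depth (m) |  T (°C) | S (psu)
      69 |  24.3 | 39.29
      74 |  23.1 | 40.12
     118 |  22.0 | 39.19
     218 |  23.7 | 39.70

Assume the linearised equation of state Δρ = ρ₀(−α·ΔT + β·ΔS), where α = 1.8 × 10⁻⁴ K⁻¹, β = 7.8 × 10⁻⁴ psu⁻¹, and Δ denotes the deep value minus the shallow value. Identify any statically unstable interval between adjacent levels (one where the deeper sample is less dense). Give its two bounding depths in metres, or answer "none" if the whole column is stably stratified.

Evaluate Δρ/ρ₀ = −αΔT + βΔS across each adjacent pair:
  69–74 m: −αΔT+βΔS = −(1.8 × 10⁻⁴)(-1.2)+(7.8 × 10⁻⁴)(+0.83) = 8.6 × 10⁻⁴ → stable
  74–118 m: −αΔT+βΔS = −(1.8 × 10⁻⁴)(-1.1)+(7.8 × 10⁻⁴)(-0.93) = -5.3 × 10⁻⁴ → UNSTABLE
  118–218 m: −αΔT+βΔS = −(1.8 × 10⁻⁴)(+1.7)+(7.8 × 10⁻⁴)(+0.51) = 9.2 × 10⁻⁵ → stable
The 74–118 m interval has Δρ < 0: lighter water underlies denser water.

74–118 m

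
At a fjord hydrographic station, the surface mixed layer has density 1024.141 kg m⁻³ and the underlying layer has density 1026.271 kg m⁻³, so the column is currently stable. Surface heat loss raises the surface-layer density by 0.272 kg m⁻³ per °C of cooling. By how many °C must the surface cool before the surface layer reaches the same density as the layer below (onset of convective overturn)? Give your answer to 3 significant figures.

7.83 °C

Density deficit of the surface layer: 1026.271 − 1024.141 = 2.13 kg m⁻³.
Required change = 2.13 / 0.272 = 7.83 °C.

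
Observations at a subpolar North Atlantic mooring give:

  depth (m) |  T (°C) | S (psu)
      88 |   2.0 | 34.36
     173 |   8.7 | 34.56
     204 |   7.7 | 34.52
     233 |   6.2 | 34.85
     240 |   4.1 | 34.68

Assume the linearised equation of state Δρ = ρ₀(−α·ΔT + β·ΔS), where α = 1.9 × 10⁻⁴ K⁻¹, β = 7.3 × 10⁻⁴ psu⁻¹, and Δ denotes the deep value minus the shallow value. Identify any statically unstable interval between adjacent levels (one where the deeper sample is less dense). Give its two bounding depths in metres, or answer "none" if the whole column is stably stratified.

88–173 m

Evaluate Δρ/ρ₀ = −αΔT + βΔS across each adjacent pair:
  88–173 m: −αΔT+βΔS = −(1.9 × 10⁻⁴)(+6.7)+(7.3 × 10⁻⁴)(+0.20) = -1.1 × 10⁻³ → UNSTABLE
  173–204 m: −αΔT+βΔS = −(1.9 × 10⁻⁴)(-1.0)+(7.3 × 10⁻⁴)(-0.04) = 1.6 × 10⁻⁴ → stable
  204–233 m: −αΔT+βΔS = −(1.9 × 10⁻⁴)(-1.5)+(7.3 × 10⁻⁴)(+0.33) = 5.3 × 10⁻⁴ → stable
  233–240 m: −αΔT+βΔS = −(1.9 × 10⁻⁴)(-2.1)+(7.3 × 10⁻⁴)(-0.17) = 2.7 × 10⁻⁴ → stable
The 88–173 m interval has Δρ < 0: lighter water underlies denser water.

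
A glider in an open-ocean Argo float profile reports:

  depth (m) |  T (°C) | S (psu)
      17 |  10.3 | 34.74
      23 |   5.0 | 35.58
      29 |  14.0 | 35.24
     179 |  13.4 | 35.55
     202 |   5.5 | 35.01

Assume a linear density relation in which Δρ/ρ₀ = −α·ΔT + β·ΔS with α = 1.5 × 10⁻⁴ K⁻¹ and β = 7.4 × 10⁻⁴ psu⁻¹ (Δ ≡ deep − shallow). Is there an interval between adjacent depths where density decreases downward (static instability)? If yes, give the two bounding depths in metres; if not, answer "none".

Evaluate Δρ/ρ₀ = −αΔT + βΔS across each adjacent pair:
  17–23 m: −αΔT+βΔS = −(1.5 × 10⁻⁴)(-5.3)+(7.4 × 10⁻⁴)(+0.84) = 1.4 × 10⁻³ → stable
  23–29 m: −αΔT+βΔS = −(1.5 × 10⁻⁴)(+9.0)+(7.4 × 10⁻⁴)(-0.34) = -1.6 × 10⁻³ → UNSTABLE
  29–179 m: −αΔT+βΔS = −(1.5 × 10⁻⁴)(-0.6)+(7.4 × 10⁻⁴)(+0.31) = 3.2 × 10⁻⁴ → stable
  179–202 m: −αΔT+βΔS = −(1.5 × 10⁻⁴)(-7.9)+(7.4 × 10⁻⁴)(-0.54) = 7.9 × 10⁻⁴ → stable
The 23–29 m interval has Δρ < 0: lighter water underlies denser water.

23–29 m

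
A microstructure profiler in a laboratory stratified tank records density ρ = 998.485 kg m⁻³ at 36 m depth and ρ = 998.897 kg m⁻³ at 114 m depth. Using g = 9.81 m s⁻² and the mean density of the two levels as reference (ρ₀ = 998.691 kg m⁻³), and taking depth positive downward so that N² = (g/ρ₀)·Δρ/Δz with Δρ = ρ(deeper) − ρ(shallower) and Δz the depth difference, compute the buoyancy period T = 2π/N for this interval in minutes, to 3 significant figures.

Δρ = 998.897 − 998.485 = 0.412 kg m⁻³ over Δz = 114 − 36 = 78 m.
N² = (9.81/998.691) × (0.412/78) = 5.1885 × 10⁻⁵ s⁻².
N = √(5.1885 × 10⁻⁵) = 7.2031 × 10⁻³ rad s⁻¹, so T = 2π/N = 872.29 s = 14.538 min ≈ 14.5 min.

14.5 min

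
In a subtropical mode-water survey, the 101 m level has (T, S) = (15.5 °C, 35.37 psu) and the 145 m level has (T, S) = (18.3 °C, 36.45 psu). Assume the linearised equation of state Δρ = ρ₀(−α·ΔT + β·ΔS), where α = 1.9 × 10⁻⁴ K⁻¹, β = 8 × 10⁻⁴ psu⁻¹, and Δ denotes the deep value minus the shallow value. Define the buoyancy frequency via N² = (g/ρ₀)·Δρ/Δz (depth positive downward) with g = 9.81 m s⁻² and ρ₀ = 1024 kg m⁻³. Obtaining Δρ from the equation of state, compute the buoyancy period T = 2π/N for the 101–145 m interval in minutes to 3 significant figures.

12.2 min

ΔT = +2.8 K, ΔS = +1.08 psu (deep − shallow).
Δρ/ρ₀ = −αΔT + βΔS = -5.32 × 10⁻⁴ + 8.64 × 10⁻⁴ = 3.32 × 10⁻⁴, so Δρ ≈ 0.3400 kg m⁻³.
N² = (g/ρ₀)·Δρ/Δz = g·(Δρ/ρ₀)/Δz = 9.81 × 3.32 × 10⁻⁴ / 44 = 7.4021 × 10⁻⁵ s⁻².
N = √(7.4021 × 10⁻⁵) = 8.6035 × 10⁻³ rad s⁻¹ → T = 2π/N = 730.31 s = 12.172 min ≈ 12.2 min.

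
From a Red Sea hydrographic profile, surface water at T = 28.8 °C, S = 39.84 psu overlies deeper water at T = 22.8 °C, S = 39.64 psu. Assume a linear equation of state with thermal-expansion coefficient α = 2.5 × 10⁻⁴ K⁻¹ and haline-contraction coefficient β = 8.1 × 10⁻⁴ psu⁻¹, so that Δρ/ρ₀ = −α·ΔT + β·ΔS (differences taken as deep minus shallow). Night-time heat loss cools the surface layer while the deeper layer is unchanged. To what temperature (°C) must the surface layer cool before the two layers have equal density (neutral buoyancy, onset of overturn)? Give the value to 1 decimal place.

Neutral buoyancy requires Δρ = 0, i.e. −α(T_deep − T_surf′) + β(S_deep − S_surf) = 0.
T_surf′ = T_deep − (β/α)·ΔS = 22.8 − (8.1 × 10⁻⁴/2.5 × 10⁻⁴)·(-0.20) = 23.448 °C.
Cooling required: 28.8 − (23.448) = 5.352 °C.

23.4 °C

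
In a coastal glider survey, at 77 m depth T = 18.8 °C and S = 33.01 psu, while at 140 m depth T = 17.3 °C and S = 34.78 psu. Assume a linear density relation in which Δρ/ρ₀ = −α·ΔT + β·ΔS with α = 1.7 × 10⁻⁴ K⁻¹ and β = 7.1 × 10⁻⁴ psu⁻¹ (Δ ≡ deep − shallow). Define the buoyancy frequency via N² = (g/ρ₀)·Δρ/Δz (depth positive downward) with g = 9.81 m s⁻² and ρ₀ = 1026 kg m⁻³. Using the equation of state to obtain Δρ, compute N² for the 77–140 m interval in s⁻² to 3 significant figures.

2.35 × 10⁻⁴ s⁻²

ΔT = -1.5 K, ΔS = +1.77 psu (deep − shallow).
Δρ/ρ₀ = −αΔT + βΔS = 2.55 × 10⁻⁴ + 1.2567 × 10⁻³ = 1.5117 × 10⁻³, so Δρ ≈ 1.551 kg m⁻³.
N² = (g/ρ₀)·Δρ/Δz = g·(Δρ/ρ₀)/Δz = 9.81 × 1.5117 × 10⁻³ / 63 = 2.3539 × 10⁻⁴ s⁻² ≈ 2.35 × 10⁻⁴ s⁻².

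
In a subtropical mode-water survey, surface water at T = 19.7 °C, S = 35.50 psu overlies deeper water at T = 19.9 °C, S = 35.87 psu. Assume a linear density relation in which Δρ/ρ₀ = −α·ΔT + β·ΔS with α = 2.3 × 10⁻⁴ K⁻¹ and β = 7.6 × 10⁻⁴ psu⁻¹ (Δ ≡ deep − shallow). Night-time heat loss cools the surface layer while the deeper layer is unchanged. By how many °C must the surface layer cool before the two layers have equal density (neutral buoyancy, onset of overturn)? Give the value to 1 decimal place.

Neutral buoyancy requires Δρ = 0, i.e. −α(T_deep − T_surf′) + β(S_deep − S_surf) = 0.
T_surf′ = T_deep − (β/α)·ΔS = 19.9 − (7.6 × 10⁻⁴/2.3 × 10⁻⁴)·(+0.37) = 18.677 °C.
Cooling required: 19.7 − (18.677) = 1.023 °C.

1.0 °C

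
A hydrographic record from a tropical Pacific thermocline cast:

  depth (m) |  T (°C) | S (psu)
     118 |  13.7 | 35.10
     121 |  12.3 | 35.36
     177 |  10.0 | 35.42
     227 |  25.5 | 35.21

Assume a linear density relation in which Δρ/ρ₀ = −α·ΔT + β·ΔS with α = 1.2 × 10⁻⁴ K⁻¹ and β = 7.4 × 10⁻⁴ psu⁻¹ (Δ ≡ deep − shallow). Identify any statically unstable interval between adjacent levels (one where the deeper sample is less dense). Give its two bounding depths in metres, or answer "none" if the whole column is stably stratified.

177–227 m

Evaluate Δρ/ρ₀ = −αΔT + βΔS across each adjacent pair:
  118–121 m: −αΔT+βΔS = −(1.2 × 10⁻⁴)(-1.4)+(7.4 × 10⁻⁴)(+0.26) = 3.6 × 10⁻⁴ → stable
  121–177 m: −αΔT+βΔS = −(1.2 × 10⁻⁴)(-2.3)+(7.4 × 10⁻⁴)(+0.06) = 3.2 × 10⁻⁴ → stable
  177–227 m: −αΔT+βΔS = −(1.2 × 10⁻⁴)(+15.5)+(7.4 × 10⁻⁴)(-0.21) = -2.0 × 10⁻³ → UNSTABLE
The 177–227 m interval has Δρ < 0: lighter water underlies denser water.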